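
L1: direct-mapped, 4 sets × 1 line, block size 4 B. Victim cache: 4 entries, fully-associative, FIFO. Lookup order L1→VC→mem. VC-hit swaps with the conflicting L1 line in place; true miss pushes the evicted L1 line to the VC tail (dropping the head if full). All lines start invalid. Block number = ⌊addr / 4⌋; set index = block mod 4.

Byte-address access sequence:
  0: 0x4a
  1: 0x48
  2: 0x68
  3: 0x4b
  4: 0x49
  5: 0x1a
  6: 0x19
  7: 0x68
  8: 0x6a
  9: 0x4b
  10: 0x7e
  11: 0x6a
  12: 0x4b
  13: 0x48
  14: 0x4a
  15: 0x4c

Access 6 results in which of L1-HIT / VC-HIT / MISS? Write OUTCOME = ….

OUTCOME = L1-HIT

#0 0x4a→b18/s2 MISS; vc=[]
#1 0x48→b18/s2 L1-HIT; vc=[]
#2 0x68→b26/s2 MISS; vc=[18]
#3 0x4b→b18/s2 VC-HIT; vc=[26]
#4 0x49→b18/s2 L1-HIT; vc=[26]
#5 0x1a→b6/s2 MISS; vc=[26,18]
#6 0x19→b6/s2 L1-HIT; vc=[26,18]
#7 0x68→b26/s2 VC-HIT; vc=[6,18]
#8 0x6a→b26/s2 L1-HIT; vc=[6,18]
#9 0x4b→b18/s2 VC-HIT; vc=[6,26]
#10 0x7e→b31/s3 MISS; vc=[6,26]
#11 0x6a→b26/s2 VC-HIT; vc=[6,18]
#12 0x4b→b18/s2 VC-HIT; vc=[6,26]
#13 0x48→b18/s2 L1-HIT; vc=[6,26]
#14 0x4a→b18/s2 L1-HIT; vc=[6,26]
#15 0x4c→b19/s3 MISS; vc=[6,26,31]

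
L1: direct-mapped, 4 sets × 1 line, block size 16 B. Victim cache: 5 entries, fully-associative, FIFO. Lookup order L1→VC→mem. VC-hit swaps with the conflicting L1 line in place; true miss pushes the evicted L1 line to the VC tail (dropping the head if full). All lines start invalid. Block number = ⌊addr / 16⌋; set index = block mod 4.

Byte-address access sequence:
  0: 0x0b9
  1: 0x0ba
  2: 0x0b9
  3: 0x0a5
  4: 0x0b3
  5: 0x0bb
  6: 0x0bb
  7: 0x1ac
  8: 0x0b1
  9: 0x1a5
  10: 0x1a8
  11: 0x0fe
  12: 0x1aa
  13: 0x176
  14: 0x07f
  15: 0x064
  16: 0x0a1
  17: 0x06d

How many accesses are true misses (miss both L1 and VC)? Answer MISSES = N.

MISSES = 7

0: 0xb9 (blk 11, set 3) → MISS  vc=[]
1: 0xba (blk 11, set 3) → L1-HIT  vc=[]
2: 0xb9 (blk 11, set 3) → L1-HIT  vc=[]
3: 0xa5 (blk 10, set 2) → MISS  vc=[]
4: 0xb3 (blk 11, set 3) → L1-HIT  vc=[]
5: 0xbb (blk 11, set 3) → L1-HIT  vc=[]
6: 0xbb (blk 11, set 3) → L1-HIT  vc=[]
7: 0x1ac (blk 26, set 2) → MISS  vc=[10]
8: 0xb1 (blk 11, set 3) → L1-HIT  vc=[10]
9: 0x1a5 (blk 26, set 2) → L1-HIT  vc=[10]
10: 0x1a8 (blk 26, set 2) → L1-HIT  vc=[10]
11: 0xfe (blk 15, set 3) → MISS  vc=[10, 11]
12: 0x1aa (blk 26, set 2) → L1-HIT  vc=[10, 11]
13: 0x176 (blk 23, set 3) → MISS  vc=[10, 11, 15]
14: 0x7f (blk 7, set 3) → MISS  vc=[10, 11, 15, 23]
15: 0x64 (blk 6, set 2) → MISS  vc=[10, 11, 15, 23, 26]
16: 0xa1 (blk 10, set 2) → VC-HIT  vc=[6, 11, 15, 23, 26]
17: 0x6d (blk 6, set 2) → VC-HIT  vc=[10, 11, 15, 23, 26]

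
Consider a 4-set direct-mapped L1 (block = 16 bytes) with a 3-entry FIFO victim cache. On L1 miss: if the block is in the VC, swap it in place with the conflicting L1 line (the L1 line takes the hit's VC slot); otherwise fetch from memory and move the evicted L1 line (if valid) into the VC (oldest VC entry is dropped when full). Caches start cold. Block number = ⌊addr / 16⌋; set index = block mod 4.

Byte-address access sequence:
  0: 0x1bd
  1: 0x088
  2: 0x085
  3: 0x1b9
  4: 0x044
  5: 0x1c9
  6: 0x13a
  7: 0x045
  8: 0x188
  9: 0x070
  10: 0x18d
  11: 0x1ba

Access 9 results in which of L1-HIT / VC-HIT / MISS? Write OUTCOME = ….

0: 0x1bd (blk 27, set 3) → MISS  vc=[]
1: 0x88 (blk 8, set 0) → MISS  vc=[]
2: 0x85 (blk 8, set 0) → L1-HIT  vc=[]
3: 0x1b9 (blk 27, set 3) → L1-HIT  vc=[]
4: 0x44 (blk 4, set 0) → MISS  vc=[8]
5: 0x1c9 (blk 28, set 0) → MISS  vc=[8, 4]
6: 0x13a (blk 19, set 3) → MISS  vc=[8, 4, 27]
7: 0x45 (blk 4, set 0) → VC-HIT  vc=[8, 28, 27]
8: 0x188 (blk 24, set 0) → MISS  vc=[28, 27, 4]
9: 0x70 (blk 7, set 3) → MISS  vc=[27, 4, 19]
10: 0x18d (blk 24, set 0) → L1-HIT  vc=[27, 4, 19]
11: 0x1ba (blk 27, set 3) → VC-HIT  vc=[7, 4, 19]

OUTCOME = MISS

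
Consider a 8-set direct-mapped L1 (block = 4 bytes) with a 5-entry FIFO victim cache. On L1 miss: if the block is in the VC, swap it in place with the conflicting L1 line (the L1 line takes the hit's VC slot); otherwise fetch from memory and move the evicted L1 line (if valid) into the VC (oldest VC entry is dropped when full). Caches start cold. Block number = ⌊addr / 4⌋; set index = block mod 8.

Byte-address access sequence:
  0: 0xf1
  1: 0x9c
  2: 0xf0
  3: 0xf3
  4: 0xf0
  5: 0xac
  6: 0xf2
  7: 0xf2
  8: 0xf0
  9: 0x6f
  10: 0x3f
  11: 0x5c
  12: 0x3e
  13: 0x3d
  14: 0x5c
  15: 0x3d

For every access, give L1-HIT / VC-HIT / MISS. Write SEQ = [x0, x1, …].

SEQ = [MISS, MISS, L1-HIT, L1-HIT, L1-HIT, MISS, L1-HIT, L1-HIT, L1-HIT, MISS, MISS, MISS, VC-HIT, L1-HIT, VC-HIT, VC-HIT]

#0 0xf1→b60/s4 MISS; vc=[]
#1 0x9c→b39/s7 MISS; vc=[]
#2 0xf0→b60/s4 L1-HIT; vc=[]
#3 0xf3→b60/s4 L1-HIT; vc=[]
#4 0xf0→b60/s4 L1-HIT; vc=[]
#5 0xac→b43/s3 MISS; vc=[]
#6 0xf2→b60/s4 L1-HIT; vc=[]
#7 0xf2→b60/s4 L1-HIT; vc=[]
#8 0xf0→b60/s4 L1-HIT; vc=[]
#9 0x6f→b27/s3 MISS; vc=[43]
#10 0x3f→b15/s7 MISS; vc=[43,39]
#11 0x5c→b23/s7 MISS; vc=[43,39,15]
#12 0x3e→b15/s7 VC-HIT; vc=[43,39,23]
#13 0x3d→b15/s7 L1-HIT; vc=[43,39,23]
#14 0x5c→b23/s7 VC-HIT; vc=[43,39,15]
#15 0x3d→b15/s7 VC-HIT; vc=[43,39,23]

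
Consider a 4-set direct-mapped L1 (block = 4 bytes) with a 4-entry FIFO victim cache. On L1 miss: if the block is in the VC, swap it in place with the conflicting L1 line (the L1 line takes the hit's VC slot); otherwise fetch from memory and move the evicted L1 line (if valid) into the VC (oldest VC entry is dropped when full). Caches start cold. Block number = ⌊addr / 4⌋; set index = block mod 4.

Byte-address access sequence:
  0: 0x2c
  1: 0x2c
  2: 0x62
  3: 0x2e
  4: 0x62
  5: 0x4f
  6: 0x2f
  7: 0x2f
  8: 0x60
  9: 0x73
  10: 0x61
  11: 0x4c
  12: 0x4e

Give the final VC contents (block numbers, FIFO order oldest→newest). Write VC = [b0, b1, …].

#0 0x2c→b11/s3 MISS; vc=[]
#1 0x2c→b11/s3 L1-HIT; vc=[]
#2 0x62→b24/s0 MISS; vc=[]
#3 0x2e→b11/s3 L1-HIT; vc=[]
#4 0x62→b24/s0 L1-HIT; vc=[]
#5 0x4f→b19/s3 MISS; vc=[11]
#6 0x2f→b11/s3 VC-HIT; vc=[19]
#7 0x2f→b11/s3 L1-HIT; vc=[19]
#8 0x60→b24/s0 L1-HIT; vc=[19]
#9 0x73→b28/s0 MISS; vc=[19,24]
#10 0x61→b24/s0 VC-HIT; vc=[19,28]
#11 0x4c→b19/s3 VC-HIT; vc=[11,28]
#12 0x4e→b19/s3 L1-HIT; vc=[11,28]

VC = [11, 28]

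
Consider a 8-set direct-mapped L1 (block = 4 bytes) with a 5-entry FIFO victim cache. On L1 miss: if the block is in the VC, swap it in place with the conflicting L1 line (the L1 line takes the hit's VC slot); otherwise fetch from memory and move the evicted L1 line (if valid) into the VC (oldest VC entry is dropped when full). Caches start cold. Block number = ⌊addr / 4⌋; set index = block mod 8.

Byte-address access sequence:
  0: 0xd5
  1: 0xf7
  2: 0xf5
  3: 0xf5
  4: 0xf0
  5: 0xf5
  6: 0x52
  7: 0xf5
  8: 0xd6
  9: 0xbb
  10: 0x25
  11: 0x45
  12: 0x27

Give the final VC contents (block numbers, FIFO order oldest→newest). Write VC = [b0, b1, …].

  [0] addr=0xd5 blk=53 s=5: MISS | VC []
  [1] addr=0xf7 blk=61 s=5: MISS | VC [53]
  [2] addr=0xf5 blk=61 s=5: L1-HIT | VC [53]
  [3] addr=0xf5 blk=61 s=5: L1-HIT | VC [53]
  [4] addr=0xf0 blk=60 s=4: MISS | VC [53]
  [5] addr=0xf5 blk=61 s=5: L1-HIT | VC [53]
  [6] addr=0x52 blk=20 s=4: MISS | VC [53, 60]
  [7] addr=0xf5 blk=61 s=5: L1-HIT | VC [53, 60]
  [8] addr=0xd6 blk=53 s=5: VC-HIT | VC [61, 60]
  [9] addr=0xbb blk=46 s=6: MISS | VC [61, 60]
  [10] addr=0x25 blk=9 s=1: MISS | VC [61, 60]
  [11] addr=0x45 blk=17 s=1: MISS | VC [61, 60, 9]
  [12] addr=0x27 blk=9 s=1: VC-HIT | VC [61, 60, 17]

VC = [61, 60, 17]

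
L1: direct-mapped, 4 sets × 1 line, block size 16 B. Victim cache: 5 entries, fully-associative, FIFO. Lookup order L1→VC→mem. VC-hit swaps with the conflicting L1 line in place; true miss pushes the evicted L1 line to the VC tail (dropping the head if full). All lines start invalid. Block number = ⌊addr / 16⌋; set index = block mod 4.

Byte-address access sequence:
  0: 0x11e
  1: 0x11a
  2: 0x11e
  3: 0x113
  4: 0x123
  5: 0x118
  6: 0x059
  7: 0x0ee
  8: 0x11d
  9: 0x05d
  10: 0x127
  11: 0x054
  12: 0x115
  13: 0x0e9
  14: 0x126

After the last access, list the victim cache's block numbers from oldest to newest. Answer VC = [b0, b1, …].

0: 0x11e (blk 17, set 1) → MISS  vc=[]
1: 0x11a (blk 17, set 1) → L1-HIT  vc=[]
2: 0x11e (blk 17, set 1) → L1-HIT  vc=[]
3: 0x113 (blk 17, set 1) → L1-HIT  vc=[]
4: 0x123 (blk 18, set 2) → MISS  vc=[]
5: 0x118 (blk 17, set 1) → L1-HIT  vc=[]
6: 0x59 (blk 5, set 1) → MISS  vc=[17]
7: 0xee (blk 14, set 2) → MISS  vc=[17, 18]
8: 0x11d (blk 17, set 1) → VC-HIT  vc=[5, 18]
9: 0x5d (blk 5, set 1) → VC-HIT  vc=[17, 18]
10: 0x127 (blk 18, set 2) → VC-HIT  vc=[17, 14]
11: 0x54 (blk 5, set 1) → L1-HIT  vc=[17, 14]
12: 0x115 (blk 17, set 1) → VC-HIT  vc=[5, 14]
13: 0xe9 (blk 14, set 2) → VC-HIT  vc=[5, 18]
14: 0x126 (blk 18, set 2) → VC-HIT  vc=[5, 14]

VC = [5, 14]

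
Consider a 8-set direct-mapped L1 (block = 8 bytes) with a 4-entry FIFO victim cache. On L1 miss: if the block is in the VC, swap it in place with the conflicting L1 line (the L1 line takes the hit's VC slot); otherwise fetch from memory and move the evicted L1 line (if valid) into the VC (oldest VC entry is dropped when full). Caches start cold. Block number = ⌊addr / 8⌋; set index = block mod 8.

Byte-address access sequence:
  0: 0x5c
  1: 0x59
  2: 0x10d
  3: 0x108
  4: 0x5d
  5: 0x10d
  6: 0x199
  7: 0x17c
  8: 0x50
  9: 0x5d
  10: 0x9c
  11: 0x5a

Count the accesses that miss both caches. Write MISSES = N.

0: 0x5c (blk 11, set 3) → MISS  vc=[]
1: 0x59 (blk 11, set 3) → L1-HIT  vc=[]
2: 0x10d (blk 33, set 1) → MISS  vc=[]
3: 0x108 (blk 33, set 1) → L1-HIT  vc=[]
4: 0x5d (blk 11, set 3) → L1-HIT  vc=[]
5: 0x10d (blk 33, set 1) → L1-HIT  vc=[]
6: 0x199 (blk 51, set 3) → MISS  vc=[11]
7: 0x17c (blk 47, set 7) → MISS  vc=[11]
8: 0x50 (blk 10, set 2) → MISS  vc=[11]
9: 0x5d (blk 11, set 3) → VC-HIT  vc=[51]
10: 0x9c (blk 19, set 3) → MISS  vc=[51, 11]
11: 0x5a (blk 11, set 3) → VC-HIT  vc=[51, 19]

MISSES = 6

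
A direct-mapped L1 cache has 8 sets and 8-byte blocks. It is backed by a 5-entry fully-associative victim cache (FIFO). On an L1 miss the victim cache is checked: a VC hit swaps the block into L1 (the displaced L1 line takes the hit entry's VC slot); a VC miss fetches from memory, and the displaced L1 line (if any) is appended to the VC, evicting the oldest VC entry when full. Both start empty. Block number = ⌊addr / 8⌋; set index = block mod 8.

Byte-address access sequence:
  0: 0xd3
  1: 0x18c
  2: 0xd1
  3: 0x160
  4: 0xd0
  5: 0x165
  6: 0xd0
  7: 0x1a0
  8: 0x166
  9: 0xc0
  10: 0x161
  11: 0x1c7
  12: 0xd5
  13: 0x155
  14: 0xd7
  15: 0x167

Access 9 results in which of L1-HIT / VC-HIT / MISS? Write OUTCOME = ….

OUTCOME = MISS

#0 0xd3→b26/s2 MISS; vc=[]
#1 0x18c→b49/s1 MISS; vc=[]
#2 0xd1→b26/s2 L1-HIT; vc=[]
#3 0x160→b44/s4 MISS; vc=[]
#4 0xd0→b26/s2 L1-HIT; vc=[]
#5 0x165→b44/s4 L1-HIT; vc=[]
#6 0xd0→b26/s2 L1-HIT; vc=[]
#7 0x1a0→b52/s4 MISS; vc=[44]
#8 0x166→b44/s4 VC-HIT; vc=[52]
#9 0xc0→b24/s0 MISS; vc=[52]
#10 0x161→b44/s4 L1-HIT; vc=[52]
#11 0x1c7→b56/s0 MISS; vc=[52,24]
#12 0xd5→b26/s2 L1-HIT; vc=[52,24]
#13 0x155→b42/s2 MISS; vc=[52,24,26]
#14 0xd7→b26/s2 VC-HIT; vc=[52,24,42]
#15 0x167→b44/s4 L1-HIT; vc=[52,24,42]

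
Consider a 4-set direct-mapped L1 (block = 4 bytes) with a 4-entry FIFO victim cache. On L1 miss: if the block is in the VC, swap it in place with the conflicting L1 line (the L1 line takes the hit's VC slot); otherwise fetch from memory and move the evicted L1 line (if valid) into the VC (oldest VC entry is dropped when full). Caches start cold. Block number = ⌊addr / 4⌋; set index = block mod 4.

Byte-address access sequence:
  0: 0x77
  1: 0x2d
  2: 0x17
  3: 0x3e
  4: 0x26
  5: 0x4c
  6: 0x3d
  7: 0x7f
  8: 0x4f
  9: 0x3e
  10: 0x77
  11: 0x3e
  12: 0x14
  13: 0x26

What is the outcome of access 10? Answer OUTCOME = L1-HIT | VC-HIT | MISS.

  [0] addr=0x77 blk=29 s=1: MISS | VC []
  [1] addr=0x2d blk=11 s=3: MISS | VC []
  [2] addr=0x17 blk=5 s=1: MISS | VC [29]
  [3] addr=0x3e blk=15 s=3: MISS | VC [29, 11]
  [4] addr=0x26 blk=9 s=1: MISS | VC [29, 11, 5]
  [5] addr=0x4c blk=19 s=3: MISS | VC [29, 11, 5, 15]
  [6] addr=0x3d blk=15 s=3: VC-HIT | VC [29, 11, 5, 19]
  [7] addr=0x7f blk=31 s=3: MISS | VC [11, 5, 19, 15]
  [8] addr=0x4f blk=19 s=3: VC-HIT | VC [11, 5, 31, 15]
  [9] addr=0x3e blk=15 s=3: VC-HIT | VC [11, 5, 31, 19]
  [10] addr=0x77 blk=29 s=1: MISS | VC [5, 31, 19, 9]
  [11] addr=0x3e blk=15 s=3: L1-HIT | VC [5, 31, 19, 9]
  [12] addr=0x14 blk=5 s=1: VC-HIT | VC [29, 31, 19, 9]
  [13] addr=0x26 blk=9 s=1: VC-HIT | VC [29, 31, 19, 5]

OUTCOME = MISS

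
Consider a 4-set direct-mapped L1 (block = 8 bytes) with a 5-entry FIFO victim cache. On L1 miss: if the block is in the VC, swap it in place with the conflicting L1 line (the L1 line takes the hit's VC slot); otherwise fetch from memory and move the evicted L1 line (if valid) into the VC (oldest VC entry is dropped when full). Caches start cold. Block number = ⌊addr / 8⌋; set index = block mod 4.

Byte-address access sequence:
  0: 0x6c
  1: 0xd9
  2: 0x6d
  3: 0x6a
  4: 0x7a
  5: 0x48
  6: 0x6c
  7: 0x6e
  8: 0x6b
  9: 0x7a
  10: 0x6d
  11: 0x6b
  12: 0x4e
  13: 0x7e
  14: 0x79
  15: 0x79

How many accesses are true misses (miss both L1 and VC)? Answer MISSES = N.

0: 0x6c (blk 13, set 1) → MISS  vc=[]
1: 0xd9 (blk 27, set 3) → MISS  vc=[]
2: 0x6d (blk 13, set 1) → L1-HIT  vc=[]
3: 0x6a (blk 13, set 1) → L1-HIT  vc=[]
4: 0x7a (blk 15, set 3) → MISS  vc=[27]
5: 0x48 (blk 9, set 1) → MISS  vc=[27, 13]
6: 0x6c (blk 13, set 1) → VC-HIT  vc=[27, 9]
7: 0x6e (blk 13, set 1) → L1-HIT  vc=[27, 9]
8: 0x6b (blk 13, set 1) → L1-HIT  vc=[27, 9]
9: 0x7a (blk 15, set 3) → L1-HIT  vc=[27, 9]
10: 0x6d (blk 13, set 1) → L1-HIT  vc=[27, 9]
11: 0x6b (blk 13, set 1) → L1-HIT  vc=[27, 9]
12: 0x4e (blk 9, set 1) → VC-HIT  vc=[27, 13]
13: 0x7e (blk 15, set 3) → L1-HIT  vc=[27, 13]
14: 0x79 (blk 15, set 3) → L1-HIT  vc=[27, 13]
15: 0x79 (blk 15, set 3) → L1-HIT  vc=[27, 13]

MISSES = 4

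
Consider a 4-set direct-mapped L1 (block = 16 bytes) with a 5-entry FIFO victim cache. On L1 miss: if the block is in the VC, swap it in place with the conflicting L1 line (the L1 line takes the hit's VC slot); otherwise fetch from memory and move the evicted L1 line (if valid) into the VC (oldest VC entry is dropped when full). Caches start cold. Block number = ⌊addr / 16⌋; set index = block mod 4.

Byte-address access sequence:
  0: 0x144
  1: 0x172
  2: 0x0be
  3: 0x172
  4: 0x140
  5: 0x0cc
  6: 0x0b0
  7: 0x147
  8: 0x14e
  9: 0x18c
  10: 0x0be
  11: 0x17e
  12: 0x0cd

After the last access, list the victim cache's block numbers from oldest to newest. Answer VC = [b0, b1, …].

#0 0x144→b20/s0 MISS; vc=[]
#1 0x172→b23/s3 MISS; vc=[]
#2 0xbe→b11/s3 MISS; vc=[23]
#3 0x172→b23/s3 VC-HIT; vc=[11]
#4 0x140→b20/s0 L1-HIT; vc=[11]
#5 0xcc→b12/s0 MISS; vc=[11,20]
#6 0xb0→b11/s3 VC-HIT; vc=[23,20]
#7 0x147→b20/s0 VC-HIT; vc=[23,12]
#8 0x14e→b20/s0 L1-HIT; vc=[23,12]
#9 0x18c→b24/s0 MISS; vc=[23,12,20]
#10 0xbe→b11/s3 L1-HIT; vc=[23,12,20]
#11 0x17e→b23/s3 VC-HIT; vc=[11,12,20]
#12 0xcd→b12/s0 VC-HIT; vc=[11,24,20]

VC = [11, 24, 20]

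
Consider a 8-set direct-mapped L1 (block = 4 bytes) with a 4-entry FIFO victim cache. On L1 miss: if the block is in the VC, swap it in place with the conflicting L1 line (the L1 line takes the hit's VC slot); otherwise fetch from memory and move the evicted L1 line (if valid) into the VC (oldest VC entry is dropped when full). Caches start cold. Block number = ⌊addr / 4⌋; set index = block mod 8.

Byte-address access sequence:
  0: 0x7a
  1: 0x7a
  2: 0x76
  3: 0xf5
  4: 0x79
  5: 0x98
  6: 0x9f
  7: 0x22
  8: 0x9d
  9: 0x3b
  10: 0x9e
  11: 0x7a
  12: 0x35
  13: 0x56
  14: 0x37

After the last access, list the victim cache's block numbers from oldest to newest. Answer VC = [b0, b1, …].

#0 0x7a→b30/s6 MISS; vc=[]
#1 0x7a→b30/s6 L1-HIT; vc=[]
#2 0x76→b29/s5 MISS; vc=[]
#3 0xf5→b61/s5 MISS; vc=[29]
#4 0x79→b30/s6 L1-HIT; vc=[29]
#5 0x98→b38/s6 MISS; vc=[29,30]
#6 0x9f→b39/s7 MISS; vc=[29,30]
#7 0x22→b8/s0 MISS; vc=[29,30]
#8 0x9d→b39/s7 L1-HIT; vc=[29,30]
#9 0x3b→b14/s6 MISS; vc=[29,30,38]
#10 0x9e→b39/s7 L1-HIT; vc=[29,30,38]
#11 0x7a→b30/s6 VC-HIT; vc=[29,14,38]
#12 0x35→b13/s5 MISS; vc=[29,14,38,61]
#13 0x56→b21/s5 MISS; vc=[14,38,61,13]
#14 0x37→b13/s5 VC-HIT; vc=[14,38,61,21]

VC = [14, 38, 61, 21]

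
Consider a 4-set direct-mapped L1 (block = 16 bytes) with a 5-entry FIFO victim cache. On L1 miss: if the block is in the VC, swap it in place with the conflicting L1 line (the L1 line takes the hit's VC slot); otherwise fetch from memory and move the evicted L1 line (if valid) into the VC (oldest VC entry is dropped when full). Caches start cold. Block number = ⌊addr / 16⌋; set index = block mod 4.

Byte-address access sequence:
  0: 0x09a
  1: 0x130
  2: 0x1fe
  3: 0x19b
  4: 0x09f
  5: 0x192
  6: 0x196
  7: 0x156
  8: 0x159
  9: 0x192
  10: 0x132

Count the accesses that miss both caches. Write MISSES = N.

MISSES = 5

0: 0x9a (blk 9, set 1) → MISS  vc=[]
1: 0x130 (blk 19, set 3) → MISS  vc=[]
2: 0x1fe (blk 31, set 3) → MISS  vc=[19]
3: 0x19b (blk 25, set 1) → MISS  vc=[19, 9]
4: 0x9f (blk 9, set 1) → VC-HIT  vc=[19, 25]
5: 0x192 (blk 25, set 1) → VC-HIT  vc=[19, 9]
6: 0x196 (blk 25, set 1) → L1-HIT  vc=[19, 9]
7: 0x156 (blk 21, set 1) → MISS  vc=[19, 9, 25]
8: 0x159 (blk 21, set 1) → L1-HIT  vc=[19, 9, 25]
9: 0x192 (blk 25, set 1) → VC-HIT  vc=[19, 9, 21]
10: 0x132 (blk 19, set 3) → VC-HIT  vc=[31, 9, 21]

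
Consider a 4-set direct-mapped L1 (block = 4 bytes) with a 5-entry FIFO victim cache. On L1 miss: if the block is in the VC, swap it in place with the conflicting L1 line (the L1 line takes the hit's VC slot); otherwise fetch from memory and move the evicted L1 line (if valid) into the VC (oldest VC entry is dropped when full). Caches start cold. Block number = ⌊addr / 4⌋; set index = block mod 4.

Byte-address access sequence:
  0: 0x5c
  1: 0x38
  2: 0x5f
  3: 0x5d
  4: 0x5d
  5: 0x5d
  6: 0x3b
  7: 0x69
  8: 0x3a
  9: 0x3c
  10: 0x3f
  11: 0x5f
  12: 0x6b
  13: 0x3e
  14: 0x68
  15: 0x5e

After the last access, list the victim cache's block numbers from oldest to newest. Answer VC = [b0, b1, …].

VC = [14, 15]

#0 0x5c→b23/s3 MISS; vc=[]
#1 0x38→b14/s2 MISS; vc=[]
#2 0x5f→b23/s3 L1-HIT; vc=[]
#3 0x5d→b23/s3 L1-HIT; vc=[]
#4 0x5d→b23/s3 L1-HIT; vc=[]
#5 0x5d→b23/s3 L1-HIT; vc=[]
#6 0x3b→b14/s2 L1-HIT; vc=[]
#7 0x69→b26/s2 MISS; vc=[14]
#8 0x3a→b14/s2 VC-HIT; vc=[26]
#9 0x3c→b15/s3 MISS; vc=[26,23]
#10 0x3f→b15/s3 L1-HIT; vc=[26,23]
#11 0x5f→b23/s3 VC-HIT; vc=[26,15]
#12 0x6b→b26/s2 VC-HIT; vc=[14,15]
#13 0x3e→b15/s3 VC-HIT; vc=[14,23]
#14 0x68→b26/s2 L1-HIT; vc=[14,23]
#15 0x5e→b23/s3 VC-HIT; vc=[14,15]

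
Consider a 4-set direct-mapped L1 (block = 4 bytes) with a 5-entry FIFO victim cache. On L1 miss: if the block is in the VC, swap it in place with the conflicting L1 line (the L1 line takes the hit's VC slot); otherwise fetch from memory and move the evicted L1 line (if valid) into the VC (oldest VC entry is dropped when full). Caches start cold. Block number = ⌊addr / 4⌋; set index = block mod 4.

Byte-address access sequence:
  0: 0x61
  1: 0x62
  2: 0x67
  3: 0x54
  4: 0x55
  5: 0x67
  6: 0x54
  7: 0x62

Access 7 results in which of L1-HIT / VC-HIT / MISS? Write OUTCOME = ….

  [0] addr=0x61 blk=24 s=0: MISS | VC []
  [1] addr=0x62 blk=24 s=0: L1-HIT | VC []
  [2] addr=0x67 blk=25 s=1: MISS | VC []
  [3] addr=0x54 blk=21 s=1: MISS | VC [25]
  [4] addr=0x55 blk=21 s=1: L1-HIT | VC [25]
  [5] addr=0x67 blk=25 s=1: VC-HIT | VC [21]
  [6] addr=0x54 blk=21 s=1: VC-HIT | VC [25]
  [7] addr=0x62 blk=24 s=0: L1-HIT | VC [25]

OUTCOME = L1-HIT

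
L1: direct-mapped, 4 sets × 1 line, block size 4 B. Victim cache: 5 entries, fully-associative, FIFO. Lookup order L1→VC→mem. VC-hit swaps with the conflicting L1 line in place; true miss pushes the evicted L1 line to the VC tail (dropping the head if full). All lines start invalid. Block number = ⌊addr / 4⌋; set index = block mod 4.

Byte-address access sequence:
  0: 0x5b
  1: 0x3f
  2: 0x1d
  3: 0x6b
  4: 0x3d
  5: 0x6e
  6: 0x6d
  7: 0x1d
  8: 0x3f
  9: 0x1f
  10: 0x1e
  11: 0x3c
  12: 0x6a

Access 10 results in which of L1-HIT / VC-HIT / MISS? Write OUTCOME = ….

OUTCOME = L1-HIT

#0 0x5b→b22/s2 MISS; vc=[]
#1 0x3f→b15/s3 MISS; vc=[]
#2 0x1d→b7/s3 MISS; vc=[15]
#3 0x6b→b26/s2 MISS; vc=[15,22]
#4 0x3d→b15/s3 VC-HIT; vc=[7,22]
#5 0x6e→b27/s3 MISS; vc=[7,22,15]
#6 0x6d→b27/s3 L1-HIT; vc=[7,22,15]
#7 0x1d→b7/s3 VC-HIT; vc=[27,22,15]
#8 0x3f→b15/s3 VC-HIT; vc=[27,22,7]
#9 0x1f→b7/s3 VC-HIT; vc=[27,22,15]
#10 0x1e→b7/s3 L1-HIT; vc=[27,22,15]
#11 0x3c→b15/s3 VC-HIT; vc=[27,22,7]
#12 0x6a→b26/s2 L1-HIT; vc=[27,22,7]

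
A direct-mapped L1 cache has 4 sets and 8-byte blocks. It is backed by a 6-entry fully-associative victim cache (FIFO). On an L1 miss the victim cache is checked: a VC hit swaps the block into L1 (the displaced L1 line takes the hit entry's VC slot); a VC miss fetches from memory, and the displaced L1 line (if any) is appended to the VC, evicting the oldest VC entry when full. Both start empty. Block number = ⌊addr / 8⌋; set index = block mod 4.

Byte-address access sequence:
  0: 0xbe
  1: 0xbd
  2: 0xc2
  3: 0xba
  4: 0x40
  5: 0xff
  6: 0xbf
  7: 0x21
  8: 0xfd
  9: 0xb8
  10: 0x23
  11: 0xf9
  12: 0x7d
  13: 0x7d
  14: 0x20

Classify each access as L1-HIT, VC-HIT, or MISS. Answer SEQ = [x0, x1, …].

  [0] addr=0xbe blk=23 s=3: MISS | VC []
  [1] addr=0xbd blk=23 s=3: L1-HIT | VC []
  [2] addr=0xc2 blk=24 s=0: MISS | VC []
  [3] addr=0xba blk=23 s=3: L1-HIT | VC []
  [4] addr=0x40 blk=8 s=0: MISS | VC [24]
  [5] addr=0xff blk=31 s=3: MISS | VC [24, 23]
  [6] addr=0xbf blk=23 s=3: VC-HIT | VC [24, 31]
  [7] addr=0x21 blk=4 s=0: MISS | VC [24, 31, 8]
  [8] addr=0xfd blk=31 s=3: VC-HIT | VC [24, 23, 8]
  [9] addr=0xb8 blk=23 s=3: VC-HIT | VC [24, 31, 8]
  [10] addr=0x23 blk=4 s=0: L1-HIT | VC [24, 31, 8]
  [11] addr=0xf9 blk=31 s=3: VC-HIT | VC [24, 23, 8]
  [12] addr=0x7d blk=15 s=3: MISS | VC [24, 23, 8, 31]
  [13] addr=0x7d blk=15 s=3: L1-HIT | VC [24, 23, 8, 31]
  [14] addr=0x20 blk=4 s=0: L1-HIT | VC [24, 23, 8, 31]

SEQ = [MISS, L1-HIT, MISS, L1-HIT, MISS, MISS, VC-HIT, MISS, VC-HIT, VC-HIT, L1-HIT, VC-HIT, MISS, L1-HIT, L1-HIT]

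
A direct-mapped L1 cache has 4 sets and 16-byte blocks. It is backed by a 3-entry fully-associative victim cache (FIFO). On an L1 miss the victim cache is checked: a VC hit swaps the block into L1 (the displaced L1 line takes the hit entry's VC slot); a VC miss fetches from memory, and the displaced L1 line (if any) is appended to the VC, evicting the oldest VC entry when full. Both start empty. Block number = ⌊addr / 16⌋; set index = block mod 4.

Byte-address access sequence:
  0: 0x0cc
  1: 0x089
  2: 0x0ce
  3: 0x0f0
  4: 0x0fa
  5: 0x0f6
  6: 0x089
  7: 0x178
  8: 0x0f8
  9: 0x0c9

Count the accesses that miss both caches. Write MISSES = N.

MISSES = 4

0: 0xcc (blk 12, set 0) → MISS  vc=[]
1: 0x89 (blk 8, set 0) → MISS  vc=[12]
2: 0xce (blk 12, set 0) → VC-HIT  vc=[8]
3: 0xf0 (blk 15, set 3) → MISS  vc=[8]
4: 0xfa (blk 15, set 3) → L1-HIT  vc=[8]
5: 0xf6 (blk 15, set 3) → L1-HIT  vc=[8]
6: 0x89 (blk 8, set 0) → VC-HIT  vc=[12]
7: 0x178 (blk 23, set 3) → MISS  vc=[12, 15]
8: 0xf8 (blk 15, set 3) → VC-HIT  vc=[12, 23]
9: 0xc9 (blk 12, set 0) → VC-HIT  vc=[8, 23]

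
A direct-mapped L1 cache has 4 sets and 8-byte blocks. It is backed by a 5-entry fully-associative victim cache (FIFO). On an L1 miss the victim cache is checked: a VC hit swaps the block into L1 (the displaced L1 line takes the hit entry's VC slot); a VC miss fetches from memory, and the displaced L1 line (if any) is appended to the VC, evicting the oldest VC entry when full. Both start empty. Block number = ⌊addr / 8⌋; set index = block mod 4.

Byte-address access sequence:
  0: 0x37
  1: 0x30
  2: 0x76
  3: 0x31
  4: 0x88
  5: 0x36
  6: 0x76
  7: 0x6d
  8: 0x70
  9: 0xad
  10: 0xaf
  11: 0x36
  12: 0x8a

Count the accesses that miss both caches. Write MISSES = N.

0: 0x37 (blk 6, set 2) → MISS  vc=[]
1: 0x30 (blk 6, set 2) → L1-HIT  vc=[]
2: 0x76 (blk 14, set 2) → MISS  vc=[6]
3: 0x31 (blk 6, set 2) → VC-HIT  vc=[14]
4: 0x88 (blk 17, set 1) → MISS  vc=[14]
5: 0x36 (blk 6, set 2) → L1-HIT  vc=[14]
6: 0x76 (blk 14, set 2) → VC-HIT  vc=[6]
7: 0x6d (blk 13, set 1) → MISS  vc=[6, 17]
8: 0x70 (blk 14, set 2) → L1-HIT  vc=[6, 17]
9: 0xad (blk 21, set 1) → MISS  vc=[6, 17, 13]
10: 0xaf (blk 21, set 1) → L1-HIT  vc=[6, 17, 13]
11: 0x36 (blk 6, set 2) → VC-HIT  vc=[14, 17, 13]
12: 0x8a (blk 17, set 1) → VC-HIT  vc=[14, 21, 13]

MISSES = 5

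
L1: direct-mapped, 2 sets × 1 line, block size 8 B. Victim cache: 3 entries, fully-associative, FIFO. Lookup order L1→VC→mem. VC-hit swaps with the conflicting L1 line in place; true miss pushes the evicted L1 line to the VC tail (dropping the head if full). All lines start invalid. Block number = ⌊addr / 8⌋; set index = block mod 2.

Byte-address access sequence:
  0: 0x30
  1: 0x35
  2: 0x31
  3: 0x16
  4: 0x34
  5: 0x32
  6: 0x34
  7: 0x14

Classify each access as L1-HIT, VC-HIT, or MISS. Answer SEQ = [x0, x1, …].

#0 0x30→b6/s0 MISS; vc=[]
#1 0x35→b6/s0 L1-HIT; vc=[]
#2 0x31→b6/s0 L1-HIT; vc=[]
#3 0x16→b2/s0 MISS; vc=[6]
#4 0x34→b6/s0 VC-HIT; vc=[2]
#5 0x32→b6/s0 L1-HIT; vc=[2]
#6 0x34→b6/s0 L1-HIT; vc=[2]
#7 0x14→b2/s0 VC-HIT; vc=[6]

SEQ = [MISS, L1-HIT, L1-HIT, MISS, VC-HIT, L1-HIT, L1-HIT, VC-HIT]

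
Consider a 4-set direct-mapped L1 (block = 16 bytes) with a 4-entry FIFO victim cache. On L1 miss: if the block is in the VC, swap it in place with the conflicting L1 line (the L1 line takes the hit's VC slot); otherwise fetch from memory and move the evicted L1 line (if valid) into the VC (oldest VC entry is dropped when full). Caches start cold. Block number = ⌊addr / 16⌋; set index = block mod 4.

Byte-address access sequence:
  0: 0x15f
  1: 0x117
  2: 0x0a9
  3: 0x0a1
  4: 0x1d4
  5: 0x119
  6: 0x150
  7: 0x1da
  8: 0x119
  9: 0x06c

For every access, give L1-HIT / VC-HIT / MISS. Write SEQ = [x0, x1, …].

#0 0x15f→b21/s1 MISS; vc=[]
#1 0x117→b17/s1 MISS; vc=[21]
#2 0xa9→b10/s2 MISS; vc=[21]
#3 0xa1→b10/s2 L1-HIT; vc=[21]
#4 0x1d4→b29/s1 MISS; vc=[21,17]
#5 0x119→b17/s1 VC-HIT; vc=[21,29]
#6 0x150→b21/s1 VC-HIT; vc=[17,29]
#7 0x1da→b29/s1 VC-HIT; vc=[17,21]
#8 0x119→b17/s1 VC-HIT; vc=[29,21]
#9 0x6c→b6/s2 MISS; vc=[29,21,10]

SEQ = [MISS, MISS, MISS, L1-HIT, MISS, VC-HIT, VC-HIT, VC-HIT, VC-HIT, MISS]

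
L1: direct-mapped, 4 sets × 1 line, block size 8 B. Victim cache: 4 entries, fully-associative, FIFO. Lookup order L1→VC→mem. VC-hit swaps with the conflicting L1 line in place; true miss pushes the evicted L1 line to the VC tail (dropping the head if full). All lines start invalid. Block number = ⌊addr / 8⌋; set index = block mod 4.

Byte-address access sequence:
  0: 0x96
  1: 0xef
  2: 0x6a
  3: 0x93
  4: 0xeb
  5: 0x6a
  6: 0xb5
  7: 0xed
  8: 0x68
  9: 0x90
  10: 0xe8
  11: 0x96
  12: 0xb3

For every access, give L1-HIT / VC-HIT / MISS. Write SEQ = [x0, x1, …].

#0 0x96→b18/s2 MISS; vc=[]
#1 0xef→b29/s1 MISS; vc=[]
#2 0x6a→b13/s1 MISS; vc=[29]
#3 0x93→b18/s2 L1-HIT; vc=[29]
#4 0xeb→b29/s1 VC-HIT; vc=[13]
#5 0x6a→b13/s1 VC-HIT; vc=[29]
#6 0xb5→b22/s2 MISS; vc=[29,18]
#7 0xed→b29/s1 VC-HIT; vc=[13,18]
#8 0x68→b13/s1 VC-HIT; vc=[29,18]
#9 0x90→b18/s2 VC-HIT; vc=[29,22]
#10 0xe8→b29/s1 VC-HIT; vc=[13,22]
#11 0x96→b18/s2 L1-HIT; vc=[13,22]
#12 0xb3→b22/s2 VC-HIT; vc=[13,18]

SEQ = [MISS, MISS, MISS, L1-HIT, VC-HIT, VC-HIT, MISS, VC-HIT, VC-HIT, VC-HIT, VC-HIT, L1-HIT, VC-HIT]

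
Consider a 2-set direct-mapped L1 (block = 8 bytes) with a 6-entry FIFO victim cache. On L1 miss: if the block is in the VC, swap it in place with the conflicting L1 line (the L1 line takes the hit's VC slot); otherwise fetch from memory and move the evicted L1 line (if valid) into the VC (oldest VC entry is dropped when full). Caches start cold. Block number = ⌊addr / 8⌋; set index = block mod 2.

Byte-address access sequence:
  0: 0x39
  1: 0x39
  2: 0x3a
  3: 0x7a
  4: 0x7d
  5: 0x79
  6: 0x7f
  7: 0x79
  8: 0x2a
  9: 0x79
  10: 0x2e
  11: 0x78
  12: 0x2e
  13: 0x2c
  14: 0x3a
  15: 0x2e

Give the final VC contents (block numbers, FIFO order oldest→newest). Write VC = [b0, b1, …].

VC = [7, 15]

0: 0x39 (blk 7, set 1) → MISS  vc=[]
1: 0x39 (blk 7, set 1) → L1-HIT  vc=[]
2: 0x3a (blk 7, set 1) → L1-HIT  vc=[]
3: 0x7a (blk 15, set 1) → MISS  vc=[7]
4: 0x7d (blk 15, set 1) → L1-HIT  vc=[7]
5: 0x79 (blk 15, set 1) → L1-HIT  vc=[7]
6: 0x7f (blk 15, set 1) → L1-HIT  vc=[7]
7: 0x79 (blk 15, set 1) → L1-HIT  vc=[7]
8: 0x2a (blk 5, set 1) → MISS  vc=[7, 15]
9: 0x79 (blk 15, set 1) → VC-HIT  vc=[7, 5]
10: 0x2e (blk 5, set 1) → VC-HIT  vc=[7, 15]
11: 0x78 (blk 15, set 1) → VC-HIT  vc=[7, 5]
12: 0x2e (blk 5, set 1) → VC-HIT  vc=[7, 15]
13: 0x2c (blk 5, set 1) → L1-HIT  vc=[7, 15]
14: 0x3a (blk 7, set 1) → VC-HIT  vc=[5, 15]
15: 0x2e (blk 5, set 1) → VC-HIT  vc=[7, 15]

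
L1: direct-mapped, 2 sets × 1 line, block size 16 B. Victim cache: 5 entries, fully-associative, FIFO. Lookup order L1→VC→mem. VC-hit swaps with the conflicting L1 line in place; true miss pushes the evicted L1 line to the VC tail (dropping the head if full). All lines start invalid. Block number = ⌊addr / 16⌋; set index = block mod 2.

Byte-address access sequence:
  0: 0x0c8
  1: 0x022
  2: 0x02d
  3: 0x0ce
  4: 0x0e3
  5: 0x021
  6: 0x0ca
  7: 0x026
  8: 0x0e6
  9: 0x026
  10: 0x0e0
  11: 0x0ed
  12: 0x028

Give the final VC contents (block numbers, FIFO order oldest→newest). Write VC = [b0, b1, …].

VC = [14, 12]

0: 0xc8 (blk 12, set 0) → MISS  vc=[]
1: 0x22 (blk 2, set 0) → MISS  vc=[12]
2: 0x2d (blk 2, set 0) → L1-HIT  vc=[12]
3: 0xce (blk 12, set 0) → VC-HIT  vc=[2]
4: 0xe3 (blk 14, set 0) → MISS  vc=[2, 12]
5: 0x21 (blk 2, set 0) → VC-HIT  vc=[14, 12]
6: 0xca (blk 12, set 0) → VC-HIT  vc=[14, 2]
7: 0x26 (blk 2, set 0) → VC-HIT  vc=[14, 12]
8: 0xe6 (blk 14, set 0) → VC-HIT  vc=[2, 12]
9: 0x26 (blk 2, set 0) → VC-HIT  vc=[14, 12]
10: 0xe0 (blk 14, set 0) → VC-HIT  vc=[2, 12]
11: 0xed (blk 14, set 0) → L1-HIT  vc=[2, 12]
12: 0x28 (blk 2, set 0) → VC-HIT  vc=[14, 12]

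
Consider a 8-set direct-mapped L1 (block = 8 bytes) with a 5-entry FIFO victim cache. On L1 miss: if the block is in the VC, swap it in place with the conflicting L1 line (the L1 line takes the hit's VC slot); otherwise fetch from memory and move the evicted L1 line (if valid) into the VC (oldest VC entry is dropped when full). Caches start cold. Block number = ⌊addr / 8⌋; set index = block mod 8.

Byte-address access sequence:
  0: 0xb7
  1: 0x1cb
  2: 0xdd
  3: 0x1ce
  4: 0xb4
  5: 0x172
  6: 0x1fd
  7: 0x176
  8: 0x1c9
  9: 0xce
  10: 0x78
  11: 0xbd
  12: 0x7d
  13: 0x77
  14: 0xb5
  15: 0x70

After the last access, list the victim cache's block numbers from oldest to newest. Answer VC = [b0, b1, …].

VC = [22, 57, 63, 23, 46]

#0 0xb7→b22/s6 MISS; vc=[]
#1 0x1cb→b57/s1 MISS; vc=[]
#2 0xdd→b27/s3 MISS; vc=[]
#3 0x1ce→b57/s1 L1-HIT; vc=[]
#4 0xb4→b22/s6 L1-HIT; vc=[]
#5 0x172→b46/s6 MISS; vc=[22]
#6 0x1fd→b63/s7 MISS; vc=[22]
#7 0x176→b46/s6 L1-HIT; vc=[22]
#8 0x1c9→b57/s1 L1-HIT; vc=[22]
#9 0xce→b25/s1 MISS; vc=[22,57]
#10 0x78→b15/s7 MISS; vc=[22,57,63]
#11 0xbd→b23/s7 MISS; vc=[22,57,63,15]
#12 0x7d→b15/s7 VC-HIT; vc=[22,57,63,23]
#13 0x77→b14/s6 MISS; vc=[22,57,63,23,46]
#14 0xb5→b22/s6 VC-HIT; vc=[14,57,63,23,46]
#15 0x70→b14/s6 VC-HIT; vc=[22,57,63,23,46]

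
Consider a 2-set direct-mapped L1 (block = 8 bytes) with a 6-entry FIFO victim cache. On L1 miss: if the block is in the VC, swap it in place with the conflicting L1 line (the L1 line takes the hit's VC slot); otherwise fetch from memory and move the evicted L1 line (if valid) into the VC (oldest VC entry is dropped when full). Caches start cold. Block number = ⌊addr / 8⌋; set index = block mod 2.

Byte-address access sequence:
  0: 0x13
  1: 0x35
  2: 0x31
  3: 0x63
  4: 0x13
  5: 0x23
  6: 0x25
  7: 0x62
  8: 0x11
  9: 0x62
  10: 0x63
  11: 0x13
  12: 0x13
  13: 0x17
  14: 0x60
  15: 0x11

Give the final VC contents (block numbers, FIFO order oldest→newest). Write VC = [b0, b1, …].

VC = [4, 6, 12]

0: 0x13 (blk 2, set 0) → MISS  vc=[]
1: 0x35 (blk 6, set 0) → MISS  vc=[2]
2: 0x31 (blk 6, set 0) → L1-HIT  vc=[2]
3: 0x63 (blk 12, set 0) → MISS  vc=[2, 6]
4: 0x13 (blk 2, set 0) → VC-HIT  vc=[12, 6]
5: 0x23 (blk 4, set 0) → MISS  vc=[12, 6, 2]
6: 0x25 (blk 4, set 0) → L1-HIT  vc=[12, 6, 2]
7: 0x62 (blk 12, set 0) → VC-HIT  vc=[4, 6, 2]
8: 0x11 (blk 2, set 0) → VC-HIT  vc=[4, 6, 12]
9: 0x62 (blk 12, set 0) → VC-HIT  vc=[4, 6, 2]
10: 0x63 (blk 12, set 0) → L1-HIT  vc=[4, 6, 2]
11: 0x13 (blk 2, set 0) → VC-HIT  vc=[4, 6, 12]
12: 0x13 (blk 2, set 0) → L1-HIT  vc=[4, 6, 12]
13: 0x17 (blk 2, set 0) → L1-HIT  vc=[4, 6, 12]
14: 0x60 (blk 12, set 0) → VC-HIT  vc=[4, 6, 2]
15: 0x11 (blk 2, set 0) → VC-HIT  vc=[4, 6, 12]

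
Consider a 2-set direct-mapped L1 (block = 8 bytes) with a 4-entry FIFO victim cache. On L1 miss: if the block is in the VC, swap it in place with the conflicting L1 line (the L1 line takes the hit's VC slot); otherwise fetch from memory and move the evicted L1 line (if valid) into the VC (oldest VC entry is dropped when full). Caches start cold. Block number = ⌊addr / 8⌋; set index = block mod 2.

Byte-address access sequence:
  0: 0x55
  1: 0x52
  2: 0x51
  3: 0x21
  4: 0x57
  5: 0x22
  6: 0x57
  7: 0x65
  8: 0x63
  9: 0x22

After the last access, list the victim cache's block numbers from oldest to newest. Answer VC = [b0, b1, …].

VC = [12, 10]

  [0] addr=0x55 blk=10 s=0: MISS | VC []
  [1] addr=0x52 blk=10 s=0: L1-HIT | VC []
  [2] addr=0x51 blk=10 s=0: L1-HIT | VC []
  [3] addr=0x21 blk=4 s=0: MISS | VC [10]
  [4] addr=0x57 blk=10 s=0: VC-HIT | VC [4]
  [5] addr=0x22 blk=4 s=0: VC-HIT | VC [10]
  [6] addr=0x57 blk=10 s=0: VC-HIT | VC [4]
  [7] addr=0x65 blk=12 s=0: MISS | VC [4, 10]
  [8] addr=0x63 blk=12 s=0: L1-HIT | VC [4, 10]
  [9] addr=0x22 blk=4 s=0: VC-HIT | VC [12, 10]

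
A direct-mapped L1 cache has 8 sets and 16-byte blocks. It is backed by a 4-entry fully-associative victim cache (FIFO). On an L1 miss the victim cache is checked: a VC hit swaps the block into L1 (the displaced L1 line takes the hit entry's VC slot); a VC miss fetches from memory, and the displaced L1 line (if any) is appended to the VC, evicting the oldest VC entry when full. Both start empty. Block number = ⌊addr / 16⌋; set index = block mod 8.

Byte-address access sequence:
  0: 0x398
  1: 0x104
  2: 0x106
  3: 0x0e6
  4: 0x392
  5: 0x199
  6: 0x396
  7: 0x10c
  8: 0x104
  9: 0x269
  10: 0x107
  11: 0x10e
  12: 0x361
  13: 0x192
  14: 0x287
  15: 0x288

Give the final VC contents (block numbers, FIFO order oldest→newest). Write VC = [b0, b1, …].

0: 0x398 (blk 57, set 1) → MISS  vc=[]
1: 0x104 (blk 16, set 0) → MISS  vc=[]
2: 0x106 (blk 16, set 0) → L1-HIT  vc=[]
3: 0xe6 (blk 14, set 6) → MISS  vc=[]
4: 0x392 (blk 57, set 1) → L1-HIT  vc=[]
5: 0x199 (blk 25, set 1) → MISS  vc=[57]
6: 0x396 (blk 57, set 1) → VC-HIT  vc=[25]
7: 0x10c (blk 16, set 0) → L1-HIT  vc=[25]
8: 0x104 (blk 16, set 0) → L1-HIT  vc=[25]
9: 0x269 (blk 38, set 6) → MISS  vc=[25, 14]
10: 0x107 (blk 16, set 0) → L1-HIT  vc=[25, 14]
11: 0x10e (blk 16, set 0) → L1-HIT  vc=[25, 14]
12: 0x361 (blk 54, set 6) → MISS  vc=[25, 14, 38]
13: 0x192 (blk 25, set 1) → VC-HIT  vc=[57, 14, 38]
14: 0x287 (blk 40, set 0) → MISS  vc=[57, 14, 38, 16]
15: 0x288 (blk 40, set 0) → L1-HIT  vc=[57, 14, 38, 16]

VC = [57, 14, 38, 16]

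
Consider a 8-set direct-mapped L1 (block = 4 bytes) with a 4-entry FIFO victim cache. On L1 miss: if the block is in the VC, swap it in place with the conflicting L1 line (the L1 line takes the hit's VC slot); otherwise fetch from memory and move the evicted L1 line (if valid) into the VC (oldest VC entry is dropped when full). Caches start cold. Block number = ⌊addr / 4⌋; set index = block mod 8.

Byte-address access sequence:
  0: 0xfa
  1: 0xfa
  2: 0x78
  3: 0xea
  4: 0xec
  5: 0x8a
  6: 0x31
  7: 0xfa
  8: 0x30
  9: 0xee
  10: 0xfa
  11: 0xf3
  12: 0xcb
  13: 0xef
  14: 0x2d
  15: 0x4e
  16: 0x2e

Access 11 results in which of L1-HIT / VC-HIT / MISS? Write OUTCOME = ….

  [0] addr=0xfa blk=62 s=6: MISS | VC []
  [1] addr=0xfa blk=62 s=6: L1-HIT | VC []
  [2] addr=0x78 blk=30 s=6: MISS | VC [62]
  [3] addr=0xea blk=58 s=2: MISS | VC [62]
  [4] addr=0xec blk=59 s=3: MISS | VC [62]
  [5] addr=0x8a blk=34 s=2: MISS | VC [62, 58]
  [6] addr=0x31 blk=12 s=4: MISS | VC [62, 58]
  [7] addr=0xfa blk=62 s=6: VC-HIT | VC [30, 58]
  [8] addr=0x30 blk=12 s=4: L1-HIT | VC [30, 58]
  [9] addr=0xee blk=59 s=3: L1-HIT | VC [30, 58]
  [10] addr=0xfa blk=62 s=6: L1-HIT | VC [30, 58]
  [11] addr=0xf3 blk=60 s=4: MISS | VC [30, 58, 12]
  [12] addr=0xcb blk=50 s=2: MISS | VC [30, 58, 12, 34]
  [13] addr=0xef blk=59 s=3: L1-HIT | VC [30, 58, 12, 34]
  [14] addr=0x2d blk=11 s=3: MISS | VC [58, 12, 34, 59]
  [15] addr=0x4e blk=19 s=3: MISS | VC [12, 34, 59, 11]
  [16] addr=0x2e blk=11 s=3: VC-HIT | VC [12, 34, 59, 19]

OUTCOME = MISS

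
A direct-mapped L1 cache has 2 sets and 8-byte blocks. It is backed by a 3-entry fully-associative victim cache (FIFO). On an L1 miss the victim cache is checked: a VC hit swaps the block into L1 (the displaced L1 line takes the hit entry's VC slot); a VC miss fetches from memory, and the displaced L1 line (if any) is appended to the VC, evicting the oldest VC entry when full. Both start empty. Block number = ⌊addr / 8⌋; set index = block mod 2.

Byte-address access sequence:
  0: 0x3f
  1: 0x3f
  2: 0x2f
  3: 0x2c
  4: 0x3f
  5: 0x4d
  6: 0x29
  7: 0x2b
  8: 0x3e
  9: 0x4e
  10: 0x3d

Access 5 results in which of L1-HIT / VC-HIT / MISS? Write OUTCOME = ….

OUTCOME = MISS

  [0] addr=0x3f blk=7 s=1: MISS | VC []
  [1] addr=0x3f blk=7 s=1: L1-HIT | VC []
  [2] addr=0x2f blk=5 s=1: MISS | VC [7]
  [3] addr=0x2c blk=5 s=1: L1-HIT | VC [7]
  [4] addr=0x3f blk=7 s=1: VC-HIT | VC [5]
  [5] addr=0x4d blk=9 s=1: MISS | VC [5, 7]
  [6] addr=0x29 blk=5 s=1: VC-HIT | VC [9, 7]
  [7] addr=0x2b blk=5 s=1: L1-HIT | VC [9, 7]
  [8] addr=0x3e blk=7 s=1: VC-HIT | VC [9, 5]
  [9] addr=0x4e blk=9 s=1: VC-HIT | VC [7, 5]
  [10] addr=0x3d blk=7 s=1: VC-HIT | VC [9, 5]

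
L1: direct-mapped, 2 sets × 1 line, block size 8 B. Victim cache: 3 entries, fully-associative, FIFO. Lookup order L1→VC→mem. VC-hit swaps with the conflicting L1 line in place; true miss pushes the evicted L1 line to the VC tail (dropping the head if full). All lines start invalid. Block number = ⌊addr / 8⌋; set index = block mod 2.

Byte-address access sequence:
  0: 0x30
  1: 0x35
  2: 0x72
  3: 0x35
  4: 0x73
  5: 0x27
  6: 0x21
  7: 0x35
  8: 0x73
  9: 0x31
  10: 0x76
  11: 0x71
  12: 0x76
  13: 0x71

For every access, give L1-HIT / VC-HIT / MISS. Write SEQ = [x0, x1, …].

SEQ = [MISS, L1-HIT, MISS, VC-HIT, VC-HIT, MISS, L1-HIT, VC-HIT, VC-HIT, VC-HIT, VC-HIT, L1-HIT, L1-HIT, L1-HIT]

  [0] addr=0x30 blk=6 s=0: MISS | VC []
  [1] addr=0x35 blk=6 s=0: L1-HIT | VC []
  [2] addr=0x72 blk=14 s=0: MISS | VC [6]
  [3] addr=0x35 blk=6 s=0: VC-HIT | VC [14]
  [4] addr=0x73 blk=14 s=0: VC-HIT | VC [6]
  [5] addr=0x27 blk=4 s=0: MISS | VC [6, 14]
  [6] addr=0x21 blk=4 s=0: L1-HIT | VC [6, 14]
  [7] addr=0x35 blk=6 s=0: VC-HIT | VC [4, 14]
  [8] addr=0x73 blk=14 s=0: VC-HIT | VC [4, 6]
  [9] addr=0x31 blk=6 s=0: VC-HIT | VC [4, 14]
  [10] addr=0x76 blk=14 s=0: VC-HIT | VC [4, 6]
  [11] addr=0x71 blk=14 s=0: L1-HIT | VC [4, 6]
  [12] addr=0x76 blk=14 s=0: L1-HIT | VC [4, 6]
  [13] addr=0x71 blk=14 s=0: L1-HIT | VC [4, 6]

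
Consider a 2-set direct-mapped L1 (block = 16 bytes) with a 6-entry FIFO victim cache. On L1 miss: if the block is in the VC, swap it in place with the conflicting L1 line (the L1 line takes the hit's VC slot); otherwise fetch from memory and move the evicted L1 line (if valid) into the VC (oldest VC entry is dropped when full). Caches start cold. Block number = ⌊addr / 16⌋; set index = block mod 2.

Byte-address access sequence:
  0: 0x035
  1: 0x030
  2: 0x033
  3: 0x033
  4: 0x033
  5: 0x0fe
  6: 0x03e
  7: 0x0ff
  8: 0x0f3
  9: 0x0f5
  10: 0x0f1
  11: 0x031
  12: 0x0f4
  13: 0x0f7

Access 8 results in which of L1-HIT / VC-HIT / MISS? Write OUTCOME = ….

0: 0x35 (blk 3, set 1) → MISS  vc=[]
1: 0x30 (blk 3, set 1) → L1-HIT  vc=[]
2: 0x33 (blk 3, set 1) → L1-HIT  vc=[]
3: 0x33 (blk 3, set 1) → L1-HIT  vc=[]
4: 0x33 (blk 3, set 1) → L1-HIT  vc=[]
5: 0xfe (blk 15, set 1) → MISS  vc=[3]
6: 0x3e (blk 3, set 1) → VC-HIT  vc=[15]
7: 0xff (blk 15, set 1) → VC-HIT  vc=[3]
8: 0xf3 (blk 15, set 1) → L1-HIT  vc=[3]
9: 0xf5 (blk 15, set 1) → L1-HIT  vc=[3]
10: 0xf1 (blk 15, set 1) → L1-HIT  vc=[3]
11: 0x31 (blk 3, set 1) → VC-HIT  vc=[15]
12: 0xf4 (blk 15, set 1) → VC-HIT  vc=[3]
13: 0xf7 (blk 15, set 1) → L1-HIT  vc=[3]

OUTCOME = L1-HIT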